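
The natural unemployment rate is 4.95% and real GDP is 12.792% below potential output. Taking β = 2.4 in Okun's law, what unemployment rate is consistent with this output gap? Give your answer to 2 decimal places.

10.28%

From Okun's law, u - u* = -(output gap)/β = -(-12.792)/2.4 = 5.33 points.
So u = 4.95 + 5.33 = 10.28%.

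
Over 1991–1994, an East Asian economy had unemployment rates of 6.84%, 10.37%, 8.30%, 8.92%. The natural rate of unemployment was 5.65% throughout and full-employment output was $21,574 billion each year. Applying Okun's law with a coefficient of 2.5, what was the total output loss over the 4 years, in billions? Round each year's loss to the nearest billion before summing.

$6,381 billion

Year 1991: gap = -2.5 × (6.84 - 5.65) = -2.975%, loss ≈ 21574 × 2.975/100 ≈ 642.
Year 1992: gap = -2.5 × (10.37 - 5.65) = -11.8%, loss ≈ 21574 × 11.8/100 ≈ 2546.
Year 1993: gap = -2.5 × (8.3 - 5.65) = -6.625%, loss ≈ 21574 × 6.625/100 ≈ 1429.
Year 1994: gap = -2.5 × (8.92 - 5.65) = -8.175%, loss ≈ 21574 × 8.175/100 ≈ 1764.
Total lost output = 642 + 2546 + 1429 + 1764 = 6381 billion.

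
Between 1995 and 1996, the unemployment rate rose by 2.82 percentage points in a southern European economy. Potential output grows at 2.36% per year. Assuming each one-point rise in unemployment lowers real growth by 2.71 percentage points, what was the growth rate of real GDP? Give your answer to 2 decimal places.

-5.28%

Growth-rate Okun's law: g_Y = g_Y* - β × Δu.
g_Y = 2.36 - 2.71 × (2.82) = 2.36 - 7.6422 = -5.2822%, i.e. -5.28% to 2 d.p.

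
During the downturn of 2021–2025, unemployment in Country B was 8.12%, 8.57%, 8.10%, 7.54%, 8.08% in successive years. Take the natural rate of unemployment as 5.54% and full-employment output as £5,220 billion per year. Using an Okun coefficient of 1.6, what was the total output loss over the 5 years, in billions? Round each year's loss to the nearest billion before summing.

£1,061 billion

Year 2021: gap = -1.6 × (8.12 - 5.54) = -4.128%, loss ≈ 5220 × 4.128/100 ≈ 215.
Year 2022: gap = -1.6 × (8.57 - 5.54) = -4.848%, loss ≈ 5220 × 4.848/100 ≈ 253.
Year 2023: gap = -1.6 × (8.1 - 5.54) = -4.096%, loss ≈ 5220 × 4.096/100 ≈ 214.
Year 2024: gap = -1.6 × (7.54 - 5.54) = -3.2%, loss ≈ 5220 × 3.2/100 ≈ 167.
Year 2025: gap = -1.6 × (8.08 - 5.54) = -4.064%, loss ≈ 5220 × 4.064/100 ≈ 212.
Total lost output = 215 + 253 + 214 + 167 + 212 = 1061 billion.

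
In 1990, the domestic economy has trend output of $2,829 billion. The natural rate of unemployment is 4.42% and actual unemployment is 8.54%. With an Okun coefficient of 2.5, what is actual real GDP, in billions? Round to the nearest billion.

$2,538 billion

Unemployment gap = 8.54 - 4.42 = 4.12 points, so the output gap is -2.5 × 4.12 = -10.3%.
Actual GDP = 2829 × (1 - 10.3/100) = 2829 × 0.897 ≈ 2538 billion.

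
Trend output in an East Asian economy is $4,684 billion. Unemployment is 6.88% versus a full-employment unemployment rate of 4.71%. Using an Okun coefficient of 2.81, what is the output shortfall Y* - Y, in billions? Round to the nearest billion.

$286 billion

Output gap = -2.81 × (6.88 - 4.71) = -2.81 × 2.17 = -6.0977%.
Actual GDP ≈ 4684 × 0.939023 ≈ 4398 billion, so the shortfall is 4684 - 4398 = 286 billion.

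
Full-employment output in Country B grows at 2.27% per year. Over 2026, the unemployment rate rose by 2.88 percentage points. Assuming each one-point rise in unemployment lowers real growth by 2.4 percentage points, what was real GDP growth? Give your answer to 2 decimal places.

Growth-rate Okun's law: g_Y = g_Y* - β × Δu.
g_Y = 2.27 - 2.4 × (2.88) = 2.27 - 6.912 = -4.642%, i.e. -4.64% to 2 d.p.

-4.64%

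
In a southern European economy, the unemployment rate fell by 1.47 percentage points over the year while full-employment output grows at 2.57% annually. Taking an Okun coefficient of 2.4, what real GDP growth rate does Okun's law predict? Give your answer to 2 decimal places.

Growth-rate Okun's law: g_Y = g_Y* - β × Δu.
g_Y = 2.57 - 2.4 × (-1.47) = 2.57 + 3.528 = 6.098%, i.e. 6.10% to 2 d.p.

6.10%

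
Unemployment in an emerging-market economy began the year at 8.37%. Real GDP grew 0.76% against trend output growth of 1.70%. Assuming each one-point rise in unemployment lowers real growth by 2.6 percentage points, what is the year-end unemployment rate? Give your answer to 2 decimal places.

8.73%

Growth-rate Okun's law: g_Y = g_Y* - β × Δu, so Δu = (g_Y* - g_Y)/β.
Δu = (1.7 - 0.76)/2.6 = 0.94/2.6 = 0.36 percentage points.
Year-end unemployment = 8.37 + 0.36 = 8.73%.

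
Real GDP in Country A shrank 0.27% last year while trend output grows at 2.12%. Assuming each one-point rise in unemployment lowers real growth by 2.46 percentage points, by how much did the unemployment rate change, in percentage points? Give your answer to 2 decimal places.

0.97 percentage points

Growth-rate Okun's law: g_Y = g_Y* - β × Δu, so Δu = (g_Y* - g_Y)/β.
Δu = (2.12 + 0.27)/2.46 = 2.39/2.46 = 0.97 percentage points.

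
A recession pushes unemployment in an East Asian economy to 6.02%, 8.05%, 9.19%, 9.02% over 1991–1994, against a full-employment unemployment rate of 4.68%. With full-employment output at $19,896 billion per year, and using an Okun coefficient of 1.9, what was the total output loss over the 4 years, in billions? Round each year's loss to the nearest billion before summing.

Year 1991: gap = -1.9 × (6.02 - 4.68) = -2.546%, loss ≈ 19896 × 2.546/100 ≈ 507.
Year 1992: gap = -1.9 × (8.05 - 4.68) = -6.403%, loss ≈ 19896 × 6.403/100 ≈ 1274.
Year 1993: gap = -1.9 × (9.19 - 4.68) = -8.569%, loss ≈ 19896 × 8.569/100 ≈ 1705.
Year 1994: gap = -1.9 × (9.02 - 4.68) = -8.246%, loss ≈ 19896 × 8.246/100 ≈ 1641.
Total lost output = 507 + 1274 + 1705 + 1641 = 5127 billion.

$5,127 billion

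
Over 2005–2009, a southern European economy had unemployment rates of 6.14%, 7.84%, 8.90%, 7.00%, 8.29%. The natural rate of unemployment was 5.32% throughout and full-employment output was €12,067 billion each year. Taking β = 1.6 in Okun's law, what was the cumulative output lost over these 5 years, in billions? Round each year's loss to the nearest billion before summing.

Year 2005: gap = -1.6 × (6.14 - 5.32) = -1.312%, loss ≈ 12067 × 1.312/100 ≈ 158.
Year 2006: gap = -1.6 × (7.84 - 5.32) = -4.032%, loss ≈ 12067 × 4.032/100 ≈ 487.
Year 2007: gap = -1.6 × (8.9 - 5.32) = -5.728%, loss ≈ 12067 × 5.728/100 ≈ 691.
Year 2008: gap = -1.6 × (7 - 5.32) = -2.688%, loss ≈ 12067 × 2.688/100 ≈ 324.
Year 2009: gap = -1.6 × (8.29 - 5.32) = -4.752%, loss ≈ 12067 × 4.752/100 ≈ 573.
Total lost output = 158 + 487 + 691 + 324 + 573 = 2233 billion.

€2,233 billion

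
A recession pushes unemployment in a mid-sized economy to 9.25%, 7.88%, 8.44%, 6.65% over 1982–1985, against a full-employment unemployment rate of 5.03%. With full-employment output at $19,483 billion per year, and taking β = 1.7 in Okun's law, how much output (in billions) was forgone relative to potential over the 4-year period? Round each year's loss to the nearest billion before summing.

Year 1982: gap = -1.7 × (9.25 - 5.03) = -7.174%, loss ≈ 19483 × 7.174/100 ≈ 1398.
Year 1983: gap = -1.7 × (7.88 - 5.03) = -4.845%, loss ≈ 19483 × 4.845/100 ≈ 944.
Year 1984: gap = -1.7 × (8.44 - 5.03) = -5.797%, loss ≈ 19483 × 5.797/100 ≈ 1129.
Year 1985: gap = -1.7 × (6.65 - 5.03) = -2.754%, loss ≈ 19483 × 2.754/100 ≈ 537.
Total lost output = 1398 + 944 + 1129 + 537 = 4008 billion.

$4,008 billion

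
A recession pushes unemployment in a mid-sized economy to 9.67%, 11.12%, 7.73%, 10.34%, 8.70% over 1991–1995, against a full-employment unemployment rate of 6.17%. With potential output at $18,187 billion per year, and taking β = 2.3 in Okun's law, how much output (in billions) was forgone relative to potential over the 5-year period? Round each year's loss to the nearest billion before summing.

$6,990 billion

Year 1991: gap = -2.3 × (9.67 - 6.17) = -8.05%, loss ≈ 18187 × 8.05/100 ≈ 1464.
Year 1992: gap = -2.3 × (11.12 - 6.17) = -11.385%, loss ≈ 18187 × 11.385/100 ≈ 2071.
Year 1993: gap = -2.3 × (7.73 - 6.17) = -3.588%, loss ≈ 18187 × 3.588/100 ≈ 653.
Year 1994: gap = -2.3 × (10.34 - 6.17) = -9.591%, loss ≈ 18187 × 9.591/100 ≈ 1744.
Year 1995: gap = -2.3 × (8.7 - 6.17) = -5.819%, loss ≈ 18187 × 5.819/100 ≈ 1058.
Total lost output = 1464 + 2071 + 653 + 1744 + 1058 = 6990 billion.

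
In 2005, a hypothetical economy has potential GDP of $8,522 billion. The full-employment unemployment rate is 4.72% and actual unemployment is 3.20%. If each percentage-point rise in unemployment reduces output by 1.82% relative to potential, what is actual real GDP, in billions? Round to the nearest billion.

Unemployment gap = 3.2 - 4.72 = -1.52 points, so the output gap is -1.82 × (-1.52) = 2.7664%.
Actual GDP = 8522 × (1 + 2.7664/100) = 8522 × 1.027664 ≈ 8758 billion.

$8,758 billion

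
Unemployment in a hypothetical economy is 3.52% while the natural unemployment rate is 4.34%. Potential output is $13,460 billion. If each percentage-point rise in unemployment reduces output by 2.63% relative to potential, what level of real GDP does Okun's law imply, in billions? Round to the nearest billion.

$13,750 billion

Unemployment gap = 3.52 - 4.34 = -0.82 points, so the output gap is -2.63 × (-0.82) = 2.1566%.
Actual GDP = 13460 × (1 + 2.1566/100) = 13460 × 1.021566 ≈ 13750 billion.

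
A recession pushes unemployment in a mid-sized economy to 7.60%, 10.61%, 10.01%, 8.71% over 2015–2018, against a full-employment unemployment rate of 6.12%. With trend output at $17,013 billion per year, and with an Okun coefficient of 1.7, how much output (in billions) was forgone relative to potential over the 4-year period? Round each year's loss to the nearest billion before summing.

$3,601 billion

Year 2015: gap = -1.7 × (7.6 - 6.12) = -2.516%, loss ≈ 17013 × 2.516/100 ≈ 428.
Year 2016: gap = -1.7 × (10.61 - 6.12) = -7.633%, loss ≈ 17013 × 7.633/100 ≈ 1299.
Year 2017: gap = -1.7 × (10.01 - 6.12) = -6.613%, loss ≈ 17013 × 6.613/100 ≈ 1125.
Year 2018: gap = -1.7 × (8.71 - 6.12) = -4.403%, loss ≈ 17013 × 4.403/100 ≈ 749.
Total lost output = 428 + 1299 + 1125 + 749 = 3601 billion.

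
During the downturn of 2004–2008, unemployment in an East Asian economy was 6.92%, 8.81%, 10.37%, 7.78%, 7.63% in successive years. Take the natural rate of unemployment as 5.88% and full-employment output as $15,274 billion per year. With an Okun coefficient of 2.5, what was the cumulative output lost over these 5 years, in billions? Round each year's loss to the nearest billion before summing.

Year 2004: gap = -2.5 × (6.92 - 5.88) = -2.6%, loss ≈ 15274 × 2.6/100 ≈ 397.
Year 2005: gap = -2.5 × (8.81 - 5.88) = -7.325%, loss ≈ 15274 × 7.325/100 ≈ 1119.
Year 2006: gap = -2.5 × (10.37 - 5.88) = -11.225%, loss ≈ 15274 × 11.225/100 ≈ 1715.
Year 2007: gap = -2.5 × (7.78 - 5.88) = -4.75%, loss ≈ 15274 × 4.75/100 ≈ 726.
Year 2008: gap = -2.5 × (7.63 - 5.88) = -4.375%, loss ≈ 15274 × 4.375/100 ≈ 668.
Total lost output = 397 + 1119 + 1715 + 726 + 668 = 4625 billion.

$4,625 billion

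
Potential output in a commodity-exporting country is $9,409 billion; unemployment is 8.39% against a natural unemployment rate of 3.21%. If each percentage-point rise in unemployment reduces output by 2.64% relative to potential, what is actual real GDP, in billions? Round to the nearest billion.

$8,122 billion

Unemployment gap = 8.39 - 3.21 = 5.18 points, so the output gap is -2.64 × 5.18 = -13.6752%.
Actual GDP = 9409 × (1 - 13.6752/100) = 9409 × 0.863248 ≈ 8122 billion.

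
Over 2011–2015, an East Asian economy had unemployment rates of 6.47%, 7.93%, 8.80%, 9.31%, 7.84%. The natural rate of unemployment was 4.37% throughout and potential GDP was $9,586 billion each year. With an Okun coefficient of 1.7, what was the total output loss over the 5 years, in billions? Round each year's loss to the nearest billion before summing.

Year 2011: gap = -1.7 × (6.47 - 4.37) = -3.57%, loss ≈ 9586 × 3.57/100 ≈ 342.
Year 2012: gap = -1.7 × (7.93 - 4.37) = -6.052%, loss ≈ 9586 × 6.052/100 ≈ 580.
Year 2013: gap = -1.7 × (8.8 - 4.37) = -7.531%, loss ≈ 9586 × 7.531/100 ≈ 722.
Year 2014: gap = -1.7 × (9.31 - 4.37) = -8.398%, loss ≈ 9586 × 8.398/100 ≈ 805.
Year 2015: gap = -1.7 × (7.84 - 4.37) = -5.899%, loss ≈ 9586 × 5.899/100 ≈ 565.
Total lost output = 342 + 580 + 722 + 805 + 565 = 3014 billion.

$3,014 billion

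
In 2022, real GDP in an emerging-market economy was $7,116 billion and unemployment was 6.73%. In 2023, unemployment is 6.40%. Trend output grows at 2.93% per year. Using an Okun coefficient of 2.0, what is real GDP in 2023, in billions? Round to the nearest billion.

Δu = 6.4 - 6.73 = -0.33 points.
Okun's law (growth form): g_Y = g_Y* - β × Δu = 2.93 - 2.0 × (-0.33) = 2.93 + 0.66 = 3.59%.
Real GDP in the next year = 7116 × (1 + 3.59/100) = 7116 × 1.0359 ≈ 7371 billion.

$7,371 billion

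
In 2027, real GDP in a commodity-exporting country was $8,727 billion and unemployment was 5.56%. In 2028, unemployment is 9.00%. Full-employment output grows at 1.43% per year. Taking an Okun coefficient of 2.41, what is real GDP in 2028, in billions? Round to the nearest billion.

Δu = 9 - 5.56 = 3.44 points.
Okun's law (growth form): g_Y = g_Y* - β × Δu = 1.43 - 2.41 × (3.44) = 1.43 - 8.2904 = -6.8604%.
Real GDP in the next year = 8727 × (1 - 6.8604/100) = 8727 × 0.931396 ≈ 8128 billion.

$8,128 billion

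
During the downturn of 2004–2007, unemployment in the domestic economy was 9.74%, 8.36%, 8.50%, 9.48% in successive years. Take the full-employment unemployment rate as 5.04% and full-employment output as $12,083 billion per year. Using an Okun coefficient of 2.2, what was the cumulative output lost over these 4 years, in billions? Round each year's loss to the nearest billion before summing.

$4,232 billion

Year 2004: gap = -2.2 × (9.74 - 5.04) = -10.34%, loss ≈ 12083 × 10.34/100 ≈ 1249.
Year 2005: gap = -2.2 × (8.36 - 5.04) = -7.304%, loss ≈ 12083 × 7.304/100 ≈ 883.
Year 2006: gap = -2.2 × (8.5 - 5.04) = -7.612%, loss ≈ 12083 × 7.612/100 ≈ 920.
Year 2007: gap = -2.2 × (9.48 - 5.04) = -9.768%, loss ≈ 12083 × 9.768/100 ≈ 1180.
Total lost output = 1249 + 883 + 920 + 1180 = 4232 billion.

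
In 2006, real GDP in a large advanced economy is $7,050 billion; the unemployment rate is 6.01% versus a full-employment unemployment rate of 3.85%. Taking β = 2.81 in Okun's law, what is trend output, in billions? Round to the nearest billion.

Unemployment gap = 6.01 - 3.85 = 2.16 points, so output gap = -2.81 × 2.16 = -6.0696%.
Since Y = Y* × (1 + gap/100), Y* = 7050/0.939304 ≈ 7506 billion.

$7,506 billion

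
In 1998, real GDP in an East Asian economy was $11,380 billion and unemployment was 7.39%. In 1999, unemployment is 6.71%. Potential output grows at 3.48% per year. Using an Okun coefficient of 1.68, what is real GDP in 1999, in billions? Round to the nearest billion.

$11,906 billion

Δu = 6.71 - 7.39 = -0.68 points.
Okun's law (growth form): g_Y = g_Y* - β × Δu = 3.48 - 1.68 × (-0.68) = 3.48 + 1.1424 = 4.6224%.
Real GDP in the next year = 11380 × (1 + 4.6224/100) = 11380 × 1.046224 ≈ 11906 billion.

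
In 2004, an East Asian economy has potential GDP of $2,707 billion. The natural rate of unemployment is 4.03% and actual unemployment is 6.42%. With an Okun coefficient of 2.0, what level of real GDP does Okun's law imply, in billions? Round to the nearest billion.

Unemployment gap = 6.42 - 4.03 = 2.39 points, so the output gap is -2 × 2.39 = -4.78%.
Actual GDP = 2707 × (1 - 4.78/100) = 2707 × 0.9522 ≈ 2578 billion.

$2,578 billion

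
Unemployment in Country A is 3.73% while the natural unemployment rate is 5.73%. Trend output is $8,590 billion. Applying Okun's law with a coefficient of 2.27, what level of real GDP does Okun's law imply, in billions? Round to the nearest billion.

$8,980 billion

Unemployment gap = 3.73 - 5.73 = -2 points, so the output gap is -2.27 × (-2) = 4.54%.
Actual GDP = 8590 × (1 + 4.54/100) = 8590 × 1.0454 ≈ 8980 billion.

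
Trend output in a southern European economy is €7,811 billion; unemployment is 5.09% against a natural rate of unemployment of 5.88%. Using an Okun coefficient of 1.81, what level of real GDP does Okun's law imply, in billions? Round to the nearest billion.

Unemployment gap = 5.09 - 5.88 = -0.79 points, so the output gap is -1.81 × (-0.79) = 1.4299%.
Actual GDP = 7811 × (1 + 1.4299/100) = 7811 × 1.014299 ≈ 7923 billion.

€7,923 billion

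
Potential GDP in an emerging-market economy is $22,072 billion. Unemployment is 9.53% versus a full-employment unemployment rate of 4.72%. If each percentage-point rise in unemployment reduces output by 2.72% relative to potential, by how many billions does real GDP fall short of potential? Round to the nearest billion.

$2,888 billion

Output gap = -2.72 × (9.53 - 4.72) = -2.72 × 4.81 = -13.0832%.
Actual GDP ≈ 22072 × 0.869168 ≈ 19184 billion, so the shortfall is 22072 - 19184 = 2888 billion.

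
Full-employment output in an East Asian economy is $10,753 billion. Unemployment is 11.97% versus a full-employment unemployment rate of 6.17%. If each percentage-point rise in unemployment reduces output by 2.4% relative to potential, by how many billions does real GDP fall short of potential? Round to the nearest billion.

$1,497 billion

Output gap = -2.4 × (11.97 - 6.17) = -2.4 × 5.8 = -13.92%.
Actual GDP ≈ 10753 × 0.8608 ≈ 9256 billion, so the shortfall is 10753 - 9256 = 1497 billion.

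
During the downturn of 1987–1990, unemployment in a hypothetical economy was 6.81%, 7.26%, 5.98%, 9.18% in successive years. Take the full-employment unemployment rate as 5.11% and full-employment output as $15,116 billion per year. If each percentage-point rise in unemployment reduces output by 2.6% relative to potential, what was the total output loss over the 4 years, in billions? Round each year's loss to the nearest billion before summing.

Year 1987: gap = -2.6 × (6.81 - 5.11) = -4.42%, loss ≈ 15116 × 4.42/100 ≈ 668.
Year 1988: gap = -2.6 × (7.26 - 5.11) = -5.59%, loss ≈ 15116 × 5.59/100 ≈ 845.
Year 1989: gap = -2.6 × (5.98 - 5.11) = -2.262%, loss ≈ 15116 × 2.262/100 ≈ 342.
Year 1990: gap = -2.6 × (9.18 - 5.11) = -10.582%, loss ≈ 15116 × 10.582/100 ≈ 1600.
Total lost output = 668 + 845 + 342 + 1600 = 3455 billion.

$3,455 billion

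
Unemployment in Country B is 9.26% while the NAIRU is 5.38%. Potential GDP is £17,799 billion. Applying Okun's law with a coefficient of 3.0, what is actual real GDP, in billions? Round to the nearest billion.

£15,727 billion

Unemployment gap = 9.26 - 5.38 = 3.88 points, so the output gap is -3 × 3.88 = -11.64%.
Actual GDP = 17799 × (1 - 11.64/100) = 17799 × 0.8836 ≈ 15727 billion.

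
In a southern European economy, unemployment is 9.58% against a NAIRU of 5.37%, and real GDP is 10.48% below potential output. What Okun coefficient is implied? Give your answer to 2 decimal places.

β ≈ 2.49

Okun's law: output gap = -β × (u - u*).
-10.48 = -β × (9.58 - 5.37) = -β × 4.21, so β = 10.48/4.21 = 2.49.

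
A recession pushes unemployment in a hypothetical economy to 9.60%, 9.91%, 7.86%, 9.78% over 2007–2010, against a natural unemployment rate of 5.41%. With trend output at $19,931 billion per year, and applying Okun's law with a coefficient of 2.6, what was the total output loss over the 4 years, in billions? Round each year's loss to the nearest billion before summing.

Year 2007: gap = -2.6 × (9.6 - 5.41) = -10.894%, loss ≈ 19931 × 10.894/100 ≈ 2171.
Year 2008: gap = -2.6 × (9.91 - 5.41) = -11.7%, loss ≈ 19931 × 11.7/100 ≈ 2332.
Year 2009: gap = -2.6 × (7.86 - 5.41) = -6.37%, loss ≈ 19931 × 6.37/100 ≈ 1270.
Year 2010: gap = -2.6 × (9.78 - 5.41) = -11.362%, loss ≈ 19931 × 11.362/100 ≈ 2265.
Total lost output = 2171 + 2332 + 1270 + 2265 = 8038 billion.

$8,038 billion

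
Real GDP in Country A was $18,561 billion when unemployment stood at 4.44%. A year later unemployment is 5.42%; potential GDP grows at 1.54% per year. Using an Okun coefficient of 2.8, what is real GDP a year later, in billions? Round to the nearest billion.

Δu = 5.42 - 4.44 = 0.98 points.
Okun's law (growth form): g_Y = g_Y* - β × Δu = 1.54 - 2.8 × (0.98) = 1.54 - 2.744 = -1.204%.
Real GDP in the next year = 18561 × (1 - 1.204/100) = 18561 × 0.98796 ≈ 18338 billion.

$18,338 billion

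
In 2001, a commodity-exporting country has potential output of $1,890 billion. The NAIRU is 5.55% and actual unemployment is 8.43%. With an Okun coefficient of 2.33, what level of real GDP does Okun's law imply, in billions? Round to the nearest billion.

$1,763 billion

Unemployment gap = 8.43 - 5.55 = 2.88 points, so the output gap is -2.33 × 2.88 = -6.7104%.
Actual GDP = 1890 × (1 - 6.7104/100) = 1890 × 0.932896 ≈ 1763 billion.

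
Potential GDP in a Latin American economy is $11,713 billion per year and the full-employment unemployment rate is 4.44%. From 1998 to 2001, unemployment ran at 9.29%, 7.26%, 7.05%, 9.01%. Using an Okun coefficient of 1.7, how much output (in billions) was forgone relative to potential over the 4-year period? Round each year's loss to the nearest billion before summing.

$2,958 billion

Year 1998: gap = -1.7 × (9.29 - 4.44) = -8.245%, loss ≈ 11713 × 8.245/100 ≈ 966.
Year 1999: gap = -1.7 × (7.26 - 4.44) = -4.794%, loss ≈ 11713 × 4.794/100 ≈ 562.
Year 2000: gap = -1.7 × (7.05 - 4.44) = -4.437%, loss ≈ 11713 × 4.437/100 ≈ 520.
Year 2001: gap = -1.7 × (9.01 - 4.44) = -7.769%, loss ≈ 11713 × 7.769/100 ≈ 910.
Total lost output = 966 + 562 + 520 + 910 = 2958 billion.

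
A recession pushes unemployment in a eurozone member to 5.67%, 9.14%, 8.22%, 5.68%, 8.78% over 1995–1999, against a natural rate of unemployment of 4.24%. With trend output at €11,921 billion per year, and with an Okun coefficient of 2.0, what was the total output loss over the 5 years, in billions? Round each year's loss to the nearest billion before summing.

Year 1995: gap = -2.0 × (5.67 - 4.24) = -2.86%, loss ≈ 11921 × 2.86/100 ≈ 341.
Year 1996: gap = -2.0 × (9.14 - 4.24) = -9.8%, loss ≈ 11921 × 9.8/100 ≈ 1168.
Year 1997: gap = -2.0 × (8.22 - 4.24) = -7.96%, loss ≈ 11921 × 7.96/100 ≈ 949.
Year 1998: gap = -2.0 × (5.68 - 4.24) = -2.88%, loss ≈ 11921 × 2.88/100 ≈ 343.
Year 1999: gap = -2.0 × (8.78 - 4.24) = -9.08%, loss ≈ 11921 × 9.08/100 ≈ 1082.
Total lost output = 341 + 1168 + 949 + 343 + 1082 = 3883 billion.

€3,883 billion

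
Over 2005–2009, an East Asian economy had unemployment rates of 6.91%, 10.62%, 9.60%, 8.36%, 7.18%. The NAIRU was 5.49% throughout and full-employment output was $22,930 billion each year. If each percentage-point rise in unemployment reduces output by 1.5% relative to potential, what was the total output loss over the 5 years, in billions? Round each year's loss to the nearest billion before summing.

Year 2005: gap = -1.5 × (6.91 - 5.49) = -2.13%, loss ≈ 22930 × 2.13/100 ≈ 488.
Year 2006: gap = -1.5 × (10.62 - 5.49) = -7.695%, loss ≈ 22930 × 7.695/100 ≈ 1764.
Year 2007: gap = -1.5 × (9.6 - 5.49) = -6.165%, loss ≈ 22930 × 6.165/100 ≈ 1414.
Year 2008: gap = -1.5 × (8.36 - 5.49) = -4.305%, loss ≈ 22930 × 4.305/100 ≈ 987.
Year 2009: gap = -1.5 × (7.18 - 5.49) = -2.535%, loss ≈ 22930 × 2.535/100 ≈ 581.
Total lost output = 488 + 1764 + 1414 + 987 + 581 = 5234 billion.

$5,234 billion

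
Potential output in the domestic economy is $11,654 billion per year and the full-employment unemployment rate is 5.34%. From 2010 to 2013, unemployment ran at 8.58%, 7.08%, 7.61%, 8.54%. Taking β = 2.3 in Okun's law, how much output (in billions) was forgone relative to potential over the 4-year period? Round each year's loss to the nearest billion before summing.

Year 2010: gap = -2.3 × (8.58 - 5.34) = -7.452%, loss ≈ 11654 × 7.452/100 ≈ 868.
Year 2011: gap = -2.3 × (7.08 - 5.34) = -4.002%, loss ≈ 11654 × 4.002/100 ≈ 466.
Year 2012: gap = -2.3 × (7.61 - 5.34) = -5.221%, loss ≈ 11654 × 5.221/100 ≈ 608.
Year 2013: gap = -2.3 × (8.54 - 5.34) = -7.36%, loss ≈ 11654 × 7.36/100 ≈ 858.
Total lost output = 868 + 466 + 608 + 858 = 2800 billion.

$2,800 billion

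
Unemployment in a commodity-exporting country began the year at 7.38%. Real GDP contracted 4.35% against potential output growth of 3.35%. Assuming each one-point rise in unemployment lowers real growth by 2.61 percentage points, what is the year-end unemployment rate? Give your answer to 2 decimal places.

10.33%

Growth-rate Okun's law: g_Y = g_Y* - β × Δu, so Δu = (g_Y* - g_Y)/β.
Δu = (3.35 + 4.35)/2.61 = 7.7/2.61 = 2.95 percentage points.
Year-end unemployment = 7.38 + 2.95 = 10.33%.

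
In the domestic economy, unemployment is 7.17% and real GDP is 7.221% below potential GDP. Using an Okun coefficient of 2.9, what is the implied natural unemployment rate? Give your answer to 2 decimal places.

From Okun's law, u - u* = -(output gap)/β = -(-7.221)/2.9 = 2.49 points.
So u* = 7.17 - 2.49 = 4.68%.

4.68%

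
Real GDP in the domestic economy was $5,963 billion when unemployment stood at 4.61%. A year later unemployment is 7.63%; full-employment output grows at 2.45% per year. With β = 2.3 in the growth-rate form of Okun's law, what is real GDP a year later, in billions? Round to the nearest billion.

$5,695 billion

Δu = 7.63 - 4.61 = 3.02 points.
Okun's law (growth form): g_Y = g_Y* - β × Δu = 2.45 - 2.3 × (3.02) = 2.45 - 6.946 = -4.496%.
Real GDP in the next year = 5963 × (1 - 4.496/100) = 5963 × 0.95504 ≈ 5695 billion.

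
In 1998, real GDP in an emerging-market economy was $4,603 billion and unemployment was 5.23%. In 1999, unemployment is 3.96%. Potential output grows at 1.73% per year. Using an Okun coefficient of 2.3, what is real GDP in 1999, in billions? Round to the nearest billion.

$4,817 billion

Δu = 3.96 - 5.23 = -1.27 points.
Okun's law (growth form): g_Y = g_Y* - β × Δu = 1.73 - 2.3 × (-1.27) = 1.73 + 2.921 = 4.651%.
Real GDP in the next year = 4603 × (1 + 4.651/100) = 4603 × 1.04651 ≈ 4817 billion.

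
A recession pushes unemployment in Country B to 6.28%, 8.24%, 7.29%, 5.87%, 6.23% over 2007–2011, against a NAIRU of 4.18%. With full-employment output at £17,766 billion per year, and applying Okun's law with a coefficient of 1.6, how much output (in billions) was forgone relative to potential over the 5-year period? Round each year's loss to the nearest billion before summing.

Year 2007: gap = -1.6 × (6.28 - 4.18) = -3.36%, loss ≈ 17766 × 3.36/100 ≈ 597.
Year 2008: gap = -1.6 × (8.24 - 4.18) = -6.496%, loss ≈ 17766 × 6.496/100 ≈ 1154.
Year 2009: gap = -1.6 × (7.29 - 4.18) = -4.976%, loss ≈ 17766 × 4.976/100 ≈ 884.
Year 2010: gap = -1.6 × (5.87 - 4.18) = -2.704%, loss ≈ 17766 × 2.704/100 ≈ 480.
Year 2011: gap = -1.6 × (6.23 - 4.18) = -3.28%, loss ≈ 17766 × 3.28/100 ≈ 583.
Total lost output = 597 + 1154 + 884 + 480 + 583 = 3698 billion.

£3,698 billion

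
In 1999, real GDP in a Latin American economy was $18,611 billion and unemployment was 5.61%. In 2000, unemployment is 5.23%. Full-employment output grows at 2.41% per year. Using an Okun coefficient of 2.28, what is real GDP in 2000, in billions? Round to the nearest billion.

$19,221 billion

Δu = 5.23 - 5.61 = -0.38 points.
Okun's law (growth form): g_Y = g_Y* - β × Δu = 2.41 - 2.28 × (-0.38) = 2.41 + 0.8664 = 3.2764%.
Real GDP in the next year = 18611 × (1 + 3.2764/100) = 18611 × 1.032764 ≈ 19221 billion.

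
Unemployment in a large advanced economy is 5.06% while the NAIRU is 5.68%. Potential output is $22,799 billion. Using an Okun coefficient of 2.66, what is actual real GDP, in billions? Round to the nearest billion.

Unemployment gap = 5.06 - 5.68 = -0.62 points, so the output gap is -2.66 × (-0.62) = 1.6492%.
Actual GDP = 22799 × (1 + 1.6492/100) = 22799 × 1.016492 ≈ 23175 billion.

$23,175 billion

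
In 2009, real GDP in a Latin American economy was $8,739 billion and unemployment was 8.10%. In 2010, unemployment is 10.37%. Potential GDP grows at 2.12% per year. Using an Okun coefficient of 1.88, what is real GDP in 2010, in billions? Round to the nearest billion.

$8,551 billion

Δu = 10.37 - 8.1 = 2.27 points.
Okun's law (growth form): g_Y = g_Y* - β × Δu = 2.12 - 1.88 × (2.27) = 2.12 - 4.2676 = -2.1476%.
Real GDP in the next year = 8739 × (1 - 2.1476/100) = 8739 × 0.978524 ≈ 8551 billion.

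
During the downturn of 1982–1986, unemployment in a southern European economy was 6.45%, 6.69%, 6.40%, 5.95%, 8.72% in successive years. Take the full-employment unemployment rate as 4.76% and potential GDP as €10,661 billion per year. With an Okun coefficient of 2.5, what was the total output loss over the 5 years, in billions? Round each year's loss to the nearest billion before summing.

€2,773 billion

Year 1982: gap = -2.5 × (6.45 - 4.76) = -4.225%, loss ≈ 10661 × 4.225/100 ≈ 450.
Year 1983: gap = -2.5 × (6.69 - 4.76) = -4.825%, loss ≈ 10661 × 4.825/100 ≈ 514.
Year 1984: gap = -2.5 × (6.4 - 4.76) = -4.1%, loss ≈ 10661 × 4.1/100 ≈ 437.
Year 1985: gap = -2.5 × (5.95 - 4.76) = -2.975%, loss ≈ 10661 × 2.975/100 ≈ 317.
Year 1986: gap = -2.5 × (8.72 - 4.76) = -9.9%, loss ≈ 10661 × 9.9/100 ≈ 1055.
Total lost output = 450 + 514 + 437 + 317 + 1055 = 2773 billion.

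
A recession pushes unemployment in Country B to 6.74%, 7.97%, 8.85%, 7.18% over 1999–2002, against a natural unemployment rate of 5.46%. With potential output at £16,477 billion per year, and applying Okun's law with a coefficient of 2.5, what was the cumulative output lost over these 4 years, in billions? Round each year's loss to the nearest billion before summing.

£3,666 billion

Year 1999: gap = -2.5 × (6.74 - 5.46) = -3.2%, loss ≈ 16477 × 3.2/100 ≈ 527.
Year 2000: gap = -2.5 × (7.97 - 5.46) = -6.275%, loss ≈ 16477 × 6.275/100 ≈ 1034.
Year 2001: gap = -2.5 × (8.85 - 5.46) = -8.475%, loss ≈ 16477 × 8.475/100 ≈ 1396.
Year 2002: gap = -2.5 × (7.18 - 5.46) = -4.3%, loss ≈ 16477 × 4.3/100 ≈ 709.
Total lost output = 527 + 1034 + 1396 + 709 = 3666 billion.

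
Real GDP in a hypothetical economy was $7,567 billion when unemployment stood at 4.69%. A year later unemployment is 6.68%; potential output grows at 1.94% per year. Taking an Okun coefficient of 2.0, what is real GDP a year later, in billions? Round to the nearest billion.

$7,413 billion

Δu = 6.68 - 4.69 = 1.99 points.
Okun's law (growth form): g_Y = g_Y* - β × Δu = 1.94 - 2.0 × (1.99) = 1.94 - 3.98 = -2.04%.
Real GDP in the next year = 7567 × (1 - 2.04/100) = 7567 × 0.9796 ≈ 7413 billion.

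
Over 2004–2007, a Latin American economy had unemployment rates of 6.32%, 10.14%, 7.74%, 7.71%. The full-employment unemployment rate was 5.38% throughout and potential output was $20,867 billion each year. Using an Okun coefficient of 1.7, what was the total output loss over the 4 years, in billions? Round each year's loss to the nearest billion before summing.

$3,686 billion

Year 2004: gap = -1.7 × (6.32 - 5.38) = -1.598%, loss ≈ 20867 × 1.598/100 ≈ 333.
Year 2005: gap = -1.7 × (10.14 - 5.38) = -8.092%, loss ≈ 20867 × 8.092/100 ≈ 1689.
Year 2006: gap = -1.7 × (7.74 - 5.38) = -4.012%, loss ≈ 20867 × 4.012/100 ≈ 837.
Year 2007: gap = -1.7 × (7.71 - 5.38) = -3.961%, loss ≈ 20867 × 3.961/100 ≈ 827.
Total lost output = 333 + 1689 + 837 + 827 = 3686 billion.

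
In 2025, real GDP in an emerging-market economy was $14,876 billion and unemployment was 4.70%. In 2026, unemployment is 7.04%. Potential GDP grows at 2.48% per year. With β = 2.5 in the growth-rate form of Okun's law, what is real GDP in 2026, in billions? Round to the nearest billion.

$14,375 billion

Δu = 7.04 - 4.7 = 2.34 points.
Okun's law (growth form): g_Y = g_Y* - β × Δu = 2.48 - 2.5 × (2.34) = 2.48 - 5.85 = -3.37%.
Real GDP in the next year = 14876 × (1 - 3.37/100) = 14876 × 0.9663 ≈ 14375 billion.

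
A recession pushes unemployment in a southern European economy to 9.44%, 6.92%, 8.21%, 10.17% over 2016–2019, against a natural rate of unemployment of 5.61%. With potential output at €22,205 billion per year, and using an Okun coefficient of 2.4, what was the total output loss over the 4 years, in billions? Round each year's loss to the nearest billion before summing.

€6,555 billion

Year 2016: gap = -2.4 × (9.44 - 5.61) = -9.192%, loss ≈ 22205 × 9.192/100 ≈ 2041.
Year 2017: gap = -2.4 × (6.92 - 5.61) = -3.144%, loss ≈ 22205 × 3.144/100 ≈ 698.
Year 2018: gap = -2.4 × (8.21 - 5.61) = -6.24%, loss ≈ 22205 × 6.24/100 ≈ 1386.
Year 2019: gap = -2.4 × (10.17 - 5.61) = -10.944%, loss ≈ 22205 × 10.944/100 ≈ 2430.
Total lost output = 2041 + 698 + 1386 + 2430 = 6555 billion.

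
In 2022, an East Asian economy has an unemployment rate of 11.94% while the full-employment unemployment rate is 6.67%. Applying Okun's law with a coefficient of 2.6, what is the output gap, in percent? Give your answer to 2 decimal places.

The unemployment gap is 11.94 - 6.67 = 5.27 percentage points.
Okun's law gives an output gap of -2.6 × 5.27 = -13.702%, i.e. 13.70% below potential.

-13.70%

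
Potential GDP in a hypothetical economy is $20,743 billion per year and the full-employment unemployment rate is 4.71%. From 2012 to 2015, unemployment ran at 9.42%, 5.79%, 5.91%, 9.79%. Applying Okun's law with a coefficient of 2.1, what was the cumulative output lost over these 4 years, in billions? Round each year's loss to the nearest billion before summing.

Year 2012: gap = -2.1 × (9.42 - 4.71) = -9.891%, loss ≈ 20743 × 9.891/100 ≈ 2052.
Year 2013: gap = -2.1 × (5.79 - 4.71) = -2.268%, loss ≈ 20743 × 2.268/100 ≈ 470.
Year 2014: gap = -2.1 × (5.91 - 4.71) = -2.52%, loss ≈ 20743 × 2.52/100 ≈ 523.
Year 2015: gap = -2.1 × (9.79 - 4.71) = -10.668%, loss ≈ 20743 × 10.668/100 ≈ 2213.
Total lost output = 2052 + 470 + 523 + 2213 = 5258 billion.

$5,258 billion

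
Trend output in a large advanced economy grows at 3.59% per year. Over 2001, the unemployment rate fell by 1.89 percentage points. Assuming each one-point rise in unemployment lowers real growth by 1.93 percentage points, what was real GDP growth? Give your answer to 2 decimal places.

Growth-rate Okun's law: g_Y = g_Y* - β × Δu.
g_Y = 3.59 - 1.93 × (-1.89) = 3.59 + 3.6477 = 7.2377%, i.e. 7.24% to 2 d.p.

7.24%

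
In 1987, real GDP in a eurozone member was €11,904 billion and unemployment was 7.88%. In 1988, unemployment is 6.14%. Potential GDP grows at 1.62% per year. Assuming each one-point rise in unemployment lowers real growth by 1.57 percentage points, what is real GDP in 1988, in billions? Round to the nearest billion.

€12,422 billion

Δu = 6.14 - 7.88 = -1.74 points.
Okun's law (growth form): g_Y = g_Y* - β × Δu = 1.62 - 1.57 × (-1.74) = 1.62 + 2.7318 = 4.3518%.
Real GDP in the next year = 11904 × (1 + 4.3518/100) = 11904 × 1.043518 ≈ 12422 billion.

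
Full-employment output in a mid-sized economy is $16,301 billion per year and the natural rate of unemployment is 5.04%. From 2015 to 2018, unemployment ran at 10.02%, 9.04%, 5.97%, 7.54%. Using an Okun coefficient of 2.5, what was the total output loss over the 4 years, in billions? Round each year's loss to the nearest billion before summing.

Year 2015: gap = -2.5 × (10.02 - 5.04) = -12.45%, loss ≈ 16301 × 12.45/100 ≈ 2029.
Year 2016: gap = -2.5 × (9.04 - 5.04) = -10%, loss ≈ 16301 × 10/100 ≈ 1630.
Year 2017: gap = -2.5 × (5.97 - 5.04) = -2.325%, loss ≈ 16301 × 2.325/100 ≈ 379.
Year 2018: gap = -2.5 × (7.54 - 5.04) = -6.25%, loss ≈ 16301 × 6.25/100 ≈ 1019.
Total lost output = 2029 + 1630 + 379 + 1019 = 5057 billion.

$5,057 billion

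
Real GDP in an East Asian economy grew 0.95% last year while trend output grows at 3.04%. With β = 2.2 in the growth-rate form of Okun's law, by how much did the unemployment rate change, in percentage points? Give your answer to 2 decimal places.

Growth-rate Okun's law: g_Y = g_Y* - β × Δu, so Δu = (g_Y* - g_Y)/β.
Δu = (3.04 - 0.95)/2.2 = 2.09/2.2 = 0.95 percentage points.

0.95 percentage points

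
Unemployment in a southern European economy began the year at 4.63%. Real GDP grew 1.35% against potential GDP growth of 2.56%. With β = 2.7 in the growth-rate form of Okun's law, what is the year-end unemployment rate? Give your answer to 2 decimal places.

5.08%

Growth-rate Okun's law: g_Y = g_Y* - β × Δu, so Δu = (g_Y* - g_Y)/β.
Δu = (2.56 - 1.35)/2.7 = 1.21/2.7 = 0.45 percentage points.
Year-end unemployment = 4.63 + 0.45 = 5.08%.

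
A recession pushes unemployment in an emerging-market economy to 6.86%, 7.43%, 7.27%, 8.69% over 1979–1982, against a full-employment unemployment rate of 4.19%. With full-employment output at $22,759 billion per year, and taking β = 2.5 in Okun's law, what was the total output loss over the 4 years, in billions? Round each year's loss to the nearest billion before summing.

$7,674 billion

Year 1979: gap = -2.5 × (6.86 - 4.19) = -6.675%, loss ≈ 22759 × 6.675/100 ≈ 1519.
Year 1980: gap = -2.5 × (7.43 - 4.19) = -8.1%, loss ≈ 22759 × 8.1/100 ≈ 1843.
Year 1981: gap = -2.5 × (7.27 - 4.19) = -7.7%, loss ≈ 22759 × 7.7/100 ≈ 1752.
Year 1982: gap = -2.5 × (8.69 - 4.19) = -11.25%, loss ≈ 22759 × 11.25/100 ≈ 2560.
Total lost output = 1519 + 1843 + 1752 + 2560 = 7674 billion.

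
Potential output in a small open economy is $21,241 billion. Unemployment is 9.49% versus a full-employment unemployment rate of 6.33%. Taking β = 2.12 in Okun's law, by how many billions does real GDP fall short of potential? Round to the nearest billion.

Output gap = -2.12 × (9.49 - 6.33) = -2.12 × 3.16 = -6.6992%.
Actual GDP ≈ 21241 × 0.933008 ≈ 19818 billion, so the shortfall is 21241 - 19818 = 1423 billion.

$1,423 billion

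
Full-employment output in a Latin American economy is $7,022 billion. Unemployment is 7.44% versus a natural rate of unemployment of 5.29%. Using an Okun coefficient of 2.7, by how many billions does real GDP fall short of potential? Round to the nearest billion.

$408 billion

Output gap = -2.7 × (7.44 - 5.29) = -2.7 × 2.15 = -5.805%.
Actual GDP ≈ 7022 × 0.94195 ≈ 6614 billion, so the shortfall is 7022 - 6614 = 408 billion.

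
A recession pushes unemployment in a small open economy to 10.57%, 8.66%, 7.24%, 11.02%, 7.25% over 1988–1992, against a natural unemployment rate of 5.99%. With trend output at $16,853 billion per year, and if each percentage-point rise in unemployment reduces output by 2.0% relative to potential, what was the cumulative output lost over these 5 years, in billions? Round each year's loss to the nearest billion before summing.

$4,985 billion

Year 1988: gap = -2.0 × (10.57 - 5.99) = -9.16%, loss ≈ 16853 × 9.16/100 ≈ 1544.
Year 1989: gap = -2.0 × (8.66 - 5.99) = -5.34%, loss ≈ 16853 × 5.34/100 ≈ 900.
Year 1990: gap = -2.0 × (7.24 - 5.99) = -2.5%, loss ≈ 16853 × 2.5/100 ≈ 421.
Year 1991: gap = -2.0 × (11.02 - 5.99) = -10.06%, loss ≈ 16853 × 10.06/100 ≈ 1695.
Year 1992: gap = -2.0 × (7.25 - 5.99) = -2.52%, loss ≈ 16853 × 2.52/100 ≈ 425.
Total lost output = 1544 + 900 + 421 + 1695 + 425 = 4985 billion.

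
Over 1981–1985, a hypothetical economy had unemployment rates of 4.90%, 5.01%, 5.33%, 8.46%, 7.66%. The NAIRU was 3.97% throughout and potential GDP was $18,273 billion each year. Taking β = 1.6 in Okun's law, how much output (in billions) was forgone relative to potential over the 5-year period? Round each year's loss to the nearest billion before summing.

Year 1981: gap = -1.6 × (4.9 - 3.97) = -1.488%, loss ≈ 18273 × 1.488/100 ≈ 272.
Year 1982: gap = -1.6 × (5.01 - 3.97) = -1.664%, loss ≈ 18273 × 1.664/100 ≈ 304.
Year 1983: gap = -1.6 × (5.33 - 3.97) = -2.176%, loss ≈ 18273 × 2.176/100 ≈ 398.
Year 1984: gap = -1.6 × (8.46 - 3.97) = -7.184%, loss ≈ 18273 × 7.184/100 ≈ 1313.
Year 1985: gap = -1.6 × (7.66 - 3.97) = -5.904%, loss ≈ 18273 × 5.904/100 ≈ 1079.
Total lost output = 272 + 304 + 398 + 1313 + 1079 = 3366 billion.

$3,366 billion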